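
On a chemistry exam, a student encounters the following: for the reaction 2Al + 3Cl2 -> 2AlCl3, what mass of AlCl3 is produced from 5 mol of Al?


Mole ratio AlCl3:Al = 2:2
n(AlCl3) = 5 × 2/2 = 5.000 mol
mass = 5.000 × 133.33 = 666.65 g

666.65 g


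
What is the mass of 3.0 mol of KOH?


M(KOH) = 56.11 g/mol
mass = n × M = 3.0 × 56.11 = 168.33 g

168.33 g


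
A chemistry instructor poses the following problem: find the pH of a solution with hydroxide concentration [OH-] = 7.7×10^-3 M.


pOH = -log10([OH-]) = -log10(7.7×10^-3)
= 3 - log10(7.7) = 2.11
pH = 14 - pOH = 14 - 2.11 = 11.89

11.89


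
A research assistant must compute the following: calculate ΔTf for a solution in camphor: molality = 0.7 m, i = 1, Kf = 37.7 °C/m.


ΔTf = Kf × m × i
= 37.7 × 0.7 × 1
= 26.39 °C

26.39 °C


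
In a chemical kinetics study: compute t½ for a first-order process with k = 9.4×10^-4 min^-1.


t½ = ln2/k = 0.693147/(9.4×10^-4 min^-1)
= 737.4 min

737.4 min


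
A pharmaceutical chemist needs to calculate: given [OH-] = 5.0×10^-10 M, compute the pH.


pOH = -log10([OH-]) = -log10(5.0×10^-10)
= 10 - log10(5.0) = 9.3
pH = 14 - pOH = 14 - 9.3 = 4.7

4.7


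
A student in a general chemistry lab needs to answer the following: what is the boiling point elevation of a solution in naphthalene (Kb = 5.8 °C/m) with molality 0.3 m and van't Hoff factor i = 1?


ΔTb = Kb × m × i
= 5.8 × 0.3 × 1
= 1.74 °C

1.74 °C


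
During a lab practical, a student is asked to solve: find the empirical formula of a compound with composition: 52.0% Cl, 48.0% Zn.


Assume 100 g sample. Moles of each element:
  Cl: 52.0/35.45 = 1.467 mol
  Zn: 48.0/65.38 = 0.734 mol
Divide by smallest (0.734):
  Cl: 1.467/0.734 = 2.0
  Zn: 0.734/0.734 = 1.0
Empirical formula: ZnCl2

ZnCl2


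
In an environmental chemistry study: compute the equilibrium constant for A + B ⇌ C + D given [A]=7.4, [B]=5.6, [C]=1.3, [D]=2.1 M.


Kc = [C][D]/([A][B])
= (1.3^1 × 2.1^1)/(7.4^1 × 5.6^1)
= 2.73/41.44
= 0.06588

0.06588


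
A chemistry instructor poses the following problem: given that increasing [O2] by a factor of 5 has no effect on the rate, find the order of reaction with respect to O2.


rate ∝ [O2]^n
rate ∝ [O2]^0
Order in O2: 0

0


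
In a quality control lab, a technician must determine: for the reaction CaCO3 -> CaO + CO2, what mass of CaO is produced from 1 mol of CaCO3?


Mole ratio CaO:CaCO3 = 1:1
n(CaO) = 1 × 1/1 = 1.000 mol
mass = 1.000 × 56.08 = 56.08 g

56.08 g


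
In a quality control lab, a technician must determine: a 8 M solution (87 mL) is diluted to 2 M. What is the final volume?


C1V1 = C2V2
8 × 87 = 2 × V2
V2 = 696/2 = 348.0 mL

348.0 mL


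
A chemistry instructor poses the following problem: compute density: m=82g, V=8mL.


ρ = mass/volume
= 82/8
= 10.25 g/mL

10.25 g/mL


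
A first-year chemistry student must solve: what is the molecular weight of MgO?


M(MgO) = 1×24.31 + 1×16.0
= 24.31 + 16.0
= 40.31 g/mol

40.31 g/mol


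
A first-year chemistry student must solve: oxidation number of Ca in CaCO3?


Group 2 metal: +2
Oxidation number: +2

+2


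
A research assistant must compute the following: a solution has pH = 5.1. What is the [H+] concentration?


[H+] = 10^(-pH) = 10^(-5.1)
= 7.94×10^-6 M

7.94×10^-6 M


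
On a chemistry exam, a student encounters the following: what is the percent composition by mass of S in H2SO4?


M(H2SO4) = 2×1.008 + 1×32.07 + 4×16.0 = 98.086 g/mol
Mass of S = 1 × 32.07 = 32.07 g/mol
% S = 32.07/98.086 × 100 = 32.70%

32.70%


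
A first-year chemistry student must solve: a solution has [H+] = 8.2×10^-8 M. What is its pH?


pH = -log10([H+]) = -log10(8.2×10^-8)
= 8 - log10(8.2)
= 8 - 0.91
= 7.09

7.09


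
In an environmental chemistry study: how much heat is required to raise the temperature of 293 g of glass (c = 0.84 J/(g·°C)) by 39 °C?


q = mcΔT = 293 × 0.84 × 39
= 9598.68 J

9598.68 J


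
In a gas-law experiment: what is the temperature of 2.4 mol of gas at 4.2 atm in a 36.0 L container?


PV = nRT  (R = 0.08206 L·atm/(mol·K))
T = PV/(nR) = 4.2×36.0/(2.4×0.08206)
= 151.20/0.196944
= 767.73 K

767.73 K


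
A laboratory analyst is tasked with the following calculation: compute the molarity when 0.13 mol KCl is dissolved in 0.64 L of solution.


M = n/V = 0.13/0.64 = 0.203 mol/L

0.203 M


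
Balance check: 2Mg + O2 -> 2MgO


Equation: 2Mg + O2 -> 2MgO
Check atoms: Mg: 2=2, O: 2=2
Balanced

Yes, balanced


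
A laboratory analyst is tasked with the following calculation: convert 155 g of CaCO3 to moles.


M(CaCO3) = 100.09 g/mol
n = mass/M = 155/100.09 = 1.5486 mol

1.5486 mol


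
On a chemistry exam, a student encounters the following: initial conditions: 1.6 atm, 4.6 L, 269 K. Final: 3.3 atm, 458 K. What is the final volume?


P1V1/T1 = P2V2/T2
V2 = P1V1T2/(T1P2)
= 1.6×4.6×458/(269×3.3)
= 3.797 L

3.797 L


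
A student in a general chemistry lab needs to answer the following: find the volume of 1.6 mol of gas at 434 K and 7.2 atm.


PV = nRT  (R = 0.08206 L·atm/(mol·K))
V = nRT/P = 1.6×0.08206×434/7.2
= 7.914 L

7.914 L


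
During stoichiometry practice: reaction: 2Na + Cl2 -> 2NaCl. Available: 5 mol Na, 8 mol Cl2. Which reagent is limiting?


Mole ratio available / coefficient:
  Na: 5/2 = 2.500
  Cl2: 8/1 = 8.000
Smaller ratio is limiting.

Na


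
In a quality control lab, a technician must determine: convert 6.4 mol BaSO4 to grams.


M(BaSO4) = 233.4 g/mol
mass = n × M = 6.4 × 233.4 = 1493.76 g

1493.76 g


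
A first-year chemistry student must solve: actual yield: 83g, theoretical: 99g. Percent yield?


% yield = actual/theoretical × 100
= 83/99 × 100
= 83.84%

83.84%


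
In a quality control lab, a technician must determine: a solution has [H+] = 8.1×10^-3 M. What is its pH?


pH = -log10([H+]) = -log10(8.1×10^-3)
= 3 - log10(8.1)
= 3 - 0.91
= 2.09

2.09


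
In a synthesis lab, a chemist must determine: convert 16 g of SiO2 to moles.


M(SiO2) = 60.09 g/mol
n = mass/M = 16/60.09 = 0.2663 mol

0.2663 mol


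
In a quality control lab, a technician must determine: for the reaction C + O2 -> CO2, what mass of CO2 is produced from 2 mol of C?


Mole ratio CO2:C = 1:1
n(CO2) = 2 × 1/1 = 2.000 mol
mass = 2.000 × 44.01 = 88.02 g

88.02 g


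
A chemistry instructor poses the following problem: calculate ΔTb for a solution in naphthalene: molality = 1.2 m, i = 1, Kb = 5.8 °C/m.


ΔTb = Kb × m × i
= 5.8 × 1.2 × 1
= 6.96 °C

6.96 °C


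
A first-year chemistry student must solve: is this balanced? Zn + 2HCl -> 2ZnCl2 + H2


Equation: Zn + 2HCl -> 2ZnCl2 + H2
Check atoms: Cl: 2≠4, H: 2=2, Zn: 1≠2
Not balanced

No, not balanced


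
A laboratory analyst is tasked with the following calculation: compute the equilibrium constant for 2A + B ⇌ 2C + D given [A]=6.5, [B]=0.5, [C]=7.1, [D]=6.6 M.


Kc = [C]^2[D]/([A]^2[B])
= (7.1^2 × 6.6^1)/(6.5^2 × 0.5^1)
= 332.706/21.125
= 15.75

15.75


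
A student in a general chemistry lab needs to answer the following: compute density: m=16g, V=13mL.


ρ = mass/volume
= 16/13
= 1.231 g/mL

1.231 g/mL


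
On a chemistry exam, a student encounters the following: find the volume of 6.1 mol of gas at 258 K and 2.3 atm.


PV = nRT  (R = 0.08206 L·atm/(mol·K))
V = nRT/P = 6.1×0.08206×258/2.3
= 56.15 L

56.15 L


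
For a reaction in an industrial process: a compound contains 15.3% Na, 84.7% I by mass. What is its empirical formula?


Assume 100 g sample. Moles of each element:
  Na: 15.3/22.99 = 0.666 mol
  I: 84.7/126.9 = 0.667 mol
Divide by smallest (0.666):
  Na: 0.666/0.666 = 1.0
  I: 0.667/0.666 = 1.0
Empirical formula: NaI

NaI


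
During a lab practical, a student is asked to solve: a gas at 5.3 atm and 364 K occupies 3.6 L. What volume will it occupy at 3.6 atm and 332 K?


P1V1/T1 = P2V2/T2
V2 = P1V1T2/(T1P2)
= 5.3×3.6×332/(364×3.6)
= 4.834 L

4.834 L


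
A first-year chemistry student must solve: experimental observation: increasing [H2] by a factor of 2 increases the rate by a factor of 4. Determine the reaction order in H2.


rate ∝ [H2]^n
2^n = 4 → n = 2
Order in H2: 2

2


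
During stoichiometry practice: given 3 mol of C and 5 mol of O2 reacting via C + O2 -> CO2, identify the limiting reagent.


Mole ratio available / coefficient:
  C: 3/1 = 3.000
  O2: 5/1 = 5.000
Smaller ratio is limiting.

C


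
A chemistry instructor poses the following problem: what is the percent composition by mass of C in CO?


M(CO) = 1×12.01 + 1×16.0 = 28.01 g/mol
Mass of C = 1 × 12.01 = 12.01 g/mol
% C = 12.01/28.01 × 100 = 42.88%

42.88%


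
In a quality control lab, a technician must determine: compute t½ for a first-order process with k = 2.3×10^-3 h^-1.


t½ = ln2/k = 0.693147/(2.3×10^-3 h^-1)
= 301.4 h

301.4 h


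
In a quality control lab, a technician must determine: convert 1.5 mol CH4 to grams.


M(CH4) = 16.04 g/mol
mass = n × M = 1.5 × 16.04 = 24.06 g

24.06 g


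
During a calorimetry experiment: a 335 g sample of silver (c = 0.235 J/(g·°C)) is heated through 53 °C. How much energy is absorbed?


q = mcΔT = 335 × 0.235 × 53
= 4172.43 J

4172.43 J


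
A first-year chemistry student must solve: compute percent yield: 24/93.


% yield = actual/theoretical × 100
= 24/93 × 100
= 25.81%

25.81%


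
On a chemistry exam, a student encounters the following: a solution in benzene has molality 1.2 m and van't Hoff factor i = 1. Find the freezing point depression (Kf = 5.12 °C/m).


ΔTf = Kf × m × i
= 5.12 × 1.2 × 1
= 6.144 °C

6.144 °C


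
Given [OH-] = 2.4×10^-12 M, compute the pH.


pOH = -log10([OH-]) = -log10(2.4×10^-12)
= 12 - log10(2.4) = 11.62
pH = 14 - pOH = 14 - 11.62 = 2.38

2.38


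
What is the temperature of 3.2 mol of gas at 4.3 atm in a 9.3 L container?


PV = nRT  (R = 0.08206 L·atm/(mol·K))
T = PV/(nR) = 4.3×9.3/(3.2×0.08206)
= 39.99/0.262592
= 152.29 K

152.29 K


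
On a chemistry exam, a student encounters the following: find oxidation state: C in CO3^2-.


x + 3(-2) = -2, so x = +4
Oxidation number: +4

+4


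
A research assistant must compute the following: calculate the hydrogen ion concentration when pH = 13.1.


[H+] = 10^(-pH) = 10^(-13.1)
= 7.94×10^-14 M

7.94×10^-14 M


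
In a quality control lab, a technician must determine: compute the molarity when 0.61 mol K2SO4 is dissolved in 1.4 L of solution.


M = n/V = 0.61/1.4 = 0.436 mol/L

0.436 M


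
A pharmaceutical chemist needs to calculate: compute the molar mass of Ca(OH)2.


M(Ca(OH)2) = 1×40.08 + 2×16.0 + 2×1.008
= 40.08 + 32.0 + 2.02
= 74.1 g/mol

74.1 g/mol


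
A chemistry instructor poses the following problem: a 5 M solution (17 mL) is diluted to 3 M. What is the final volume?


C1V1 = C2V2
5 × 17 = 3 × V2
V2 = 85/3 = 28.33 mL

28.33 mL


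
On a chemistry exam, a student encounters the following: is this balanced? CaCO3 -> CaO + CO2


Equation: CaCO3 -> CaO + CO2
Check atoms: C: 1=1, Ca: 1=1, O: 3=3
Balanced

Yes, balanced


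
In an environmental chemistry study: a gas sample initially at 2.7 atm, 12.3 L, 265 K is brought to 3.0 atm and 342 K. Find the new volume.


P1V1/T1 = P2V2/T2
V2 = P1V1T2/(T1P2)
= 2.7×12.3×342/(265×3.0)
= 14.287 L

14.287 L


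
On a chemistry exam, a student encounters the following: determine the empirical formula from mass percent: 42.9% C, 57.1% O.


Assume 100 g sample. Moles of each element:
  C: 42.9/12.01 = 3.572 mol
  O: 57.1/16.0 = 3.569 mol
Divide by smallest (3.569):
  C: 3.572/3.569 = 1.0
  O: 3.569/3.569 = 1.0
Empirical formula: CO

CO


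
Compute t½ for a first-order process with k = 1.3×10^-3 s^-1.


t½ = ln2/k = 0.693147/(1.3×10^-3 s^-1)
= 533.2 s

533.2 s


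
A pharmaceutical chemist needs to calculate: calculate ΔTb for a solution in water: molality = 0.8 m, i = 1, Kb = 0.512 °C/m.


ΔTb = Kb × m × i
= 0.512 × 0.8 × 1
= 0.4096 °C

0.4096 °C


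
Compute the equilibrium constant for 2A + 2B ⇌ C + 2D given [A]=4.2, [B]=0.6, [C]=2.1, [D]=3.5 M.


Kc = [C][D]^2/([A]^2[B]^2)
= (2.1^1 × 3.5^2)/(4.2^2 × 0.6^2)
= 25.725/6.3504
= 4.051

4.051


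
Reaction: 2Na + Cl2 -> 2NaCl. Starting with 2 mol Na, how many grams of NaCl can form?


Mole ratio NaCl:Na = 2:2
n(NaCl) = 2 × 2/2 = 2.000 mol
mass = 2.000 × 58.44 = 116.88 g

116.88 g


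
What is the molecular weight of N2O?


M(N2O) = 2×14.01 + 1×16.0
= 28.02 + 16.0
= 44.02 g/mol

44.02 g/mol


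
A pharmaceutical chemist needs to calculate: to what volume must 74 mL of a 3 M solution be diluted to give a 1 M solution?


C1V1 = C2V2
3 × 74 = 1 × V2
V2 = 222/1 = 222.0 mL

222.0 mL


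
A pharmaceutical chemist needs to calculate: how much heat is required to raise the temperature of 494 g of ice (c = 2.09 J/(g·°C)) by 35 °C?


q = mcΔT = 494 × 2.09 × 35
= 36136.10 J

36136.10 J


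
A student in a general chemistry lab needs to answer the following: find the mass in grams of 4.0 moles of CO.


M(CO) = 28.01 g/mol
mass = n × M = 4.0 × 28.01 = 112.04 g

112.04 g


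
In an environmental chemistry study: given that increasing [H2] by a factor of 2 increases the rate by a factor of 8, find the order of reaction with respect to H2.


rate ∝ [H2]^n
2^n = 8 → n = 3
Order in H2: 3

3


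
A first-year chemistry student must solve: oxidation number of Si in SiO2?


x + 2(-2) = 0, so x = +4
Oxidation number: +4

+4


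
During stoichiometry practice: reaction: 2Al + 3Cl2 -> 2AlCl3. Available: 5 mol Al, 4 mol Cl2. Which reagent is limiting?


Mole ratio available / coefficient:
  Al: 5/2 = 2.500
  Cl2: 4/3 = 1.333
Smaller ratio is limiting.

Cl2


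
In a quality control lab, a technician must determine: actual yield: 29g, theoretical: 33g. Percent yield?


% yield = actual/theoretical × 100
= 29/33 × 100
= 87.88%

87.88%


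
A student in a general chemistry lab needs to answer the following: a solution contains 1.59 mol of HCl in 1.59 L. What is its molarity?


M = n/V = 1.59/1.59 = 1.000 mol/L

1.000 M


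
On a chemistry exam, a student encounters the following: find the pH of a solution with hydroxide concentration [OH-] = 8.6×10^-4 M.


pOH = -log10([OH-]) = -log10(8.6×10^-4)
= 4 - log10(8.6) = 3.07
pH = 14 - pOH = 14 - 3.07 = 10.93

10.93


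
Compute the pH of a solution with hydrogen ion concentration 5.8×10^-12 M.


pH = -log10([H+]) = -log10(5.8×10^-12)
= 12 - log10(5.8)
= 12 - 0.76
= 11.24

11.24


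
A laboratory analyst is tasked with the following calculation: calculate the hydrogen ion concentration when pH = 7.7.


[H+] = 10^(-pH) = 10^(-7.7)
= 2.0×10^-8 M

2.0×10^-8 M


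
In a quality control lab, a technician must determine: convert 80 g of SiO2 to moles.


M(SiO2) = 60.09 g/mol
n = mass/M = 80/60.09 = 1.3313 mol

1.3313 mol


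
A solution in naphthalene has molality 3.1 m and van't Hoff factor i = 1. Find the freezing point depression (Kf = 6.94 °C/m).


ΔTf = Kf × m × i
= 6.94 × 3.1 × 1
= 21.514 °C

21.514 °C


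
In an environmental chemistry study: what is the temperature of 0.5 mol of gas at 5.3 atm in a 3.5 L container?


PV = nRT  (R = 0.08206 L·atm/(mol·K))
T = PV/(nR) = 5.3×3.5/(0.5×0.08206)
= 18.55/0.041030
= 452.11 K

452.11 K


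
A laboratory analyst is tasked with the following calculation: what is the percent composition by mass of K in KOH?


M(KOH) = 1×39.1 + 1×16.0 + 1×1.008 = 56.108 g/mol
Mass of K = 1 × 39.1 = 39.10 g/mol
% K = 39.10/56.108 × 100 = 69.69%

69.69%


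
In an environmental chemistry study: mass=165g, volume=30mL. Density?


ρ = mass/volume
= 165/30
= 5.5 g/mL

5.5 g/mL


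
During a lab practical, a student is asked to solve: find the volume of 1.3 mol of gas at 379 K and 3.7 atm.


PV = nRT  (R = 0.08206 L·atm/(mol·K))
V = nRT/P = 1.3×0.08206×379/3.7
= 10.927 L

10.927 L


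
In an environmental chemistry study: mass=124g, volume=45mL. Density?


ρ = mass/volume
= 124/45
= 2.756 g/mL

2.756 g/mL


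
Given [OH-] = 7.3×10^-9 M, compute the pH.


pOH = -log10([OH-]) = -log10(7.3×10^-9)
= 9 - log10(7.3) = 8.14
pH = 14 - pOH = 14 - 8.14 = 5.86

5.86


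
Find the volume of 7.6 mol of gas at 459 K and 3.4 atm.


PV = nRT  (R = 0.08206 L·atm/(mol·K))
V = nRT/P = 7.6×0.08206×459/3.4
= 84.194 L

84.194 L


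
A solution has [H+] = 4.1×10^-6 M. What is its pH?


pH = -log10([H+]) = -log10(4.1×10^-6)
= 6 - log10(4.1)
= 6 - 0.61
= 5.39

5.39


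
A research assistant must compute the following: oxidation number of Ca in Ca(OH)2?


Group 2 metal: +2
Oxidation number: +2

+2


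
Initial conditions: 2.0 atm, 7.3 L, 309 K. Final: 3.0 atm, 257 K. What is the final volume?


P1V1/T1 = P2V2/T2
V2 = P1V1T2/(T1P2)
= 2.0×7.3×257/(309×3.0)
= 4.048 L

4.048 L


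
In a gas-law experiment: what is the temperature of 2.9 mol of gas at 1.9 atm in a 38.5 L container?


PV = nRT  (R = 0.08206 L·atm/(mol·K))
T = PV/(nR) = 1.9×38.5/(2.9×0.08206)
= 73.15/0.237974
= 307.39 K

307.39 K


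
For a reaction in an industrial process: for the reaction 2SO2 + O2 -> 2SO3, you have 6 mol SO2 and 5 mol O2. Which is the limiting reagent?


Mole ratio available / coefficient:
  SO2: 6/2 = 3.000
  O2: 5/1 = 5.000
Smaller ratio is limiting.

SO2


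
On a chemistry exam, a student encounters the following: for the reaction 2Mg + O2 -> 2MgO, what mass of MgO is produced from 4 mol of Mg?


Mole ratio MgO:Mg = 2:2
n(MgO) = 4 × 2/2 = 4.000 mol
mass = 4.000 × 40.31 = 161.24 g

161.24 g


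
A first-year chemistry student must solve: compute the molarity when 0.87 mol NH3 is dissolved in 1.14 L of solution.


M = n/V = 0.87/1.14 = 0.763 mol/L

0.763 M


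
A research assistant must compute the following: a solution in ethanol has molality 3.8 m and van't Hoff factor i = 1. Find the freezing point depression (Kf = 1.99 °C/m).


ΔTf = Kf × m × i
= 1.99 × 3.8 × 1
= 7.562 °C

7.562 °C


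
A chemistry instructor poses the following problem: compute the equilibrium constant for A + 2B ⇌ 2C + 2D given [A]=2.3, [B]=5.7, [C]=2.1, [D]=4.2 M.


Kc = [C]^2[D]^2/([A][B]^2)
= (2.1^2 × 4.2^2)/(2.3^1 × 5.7^2)
= 77.7924/74.727
= 1.041

1.041


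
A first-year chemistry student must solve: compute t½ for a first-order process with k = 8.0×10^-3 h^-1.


t½ = ln2/k = 0.693147/(8.0×10^-3 h^-1)
= 86.64 h

86.64 h


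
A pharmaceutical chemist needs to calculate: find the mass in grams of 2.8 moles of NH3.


M(NH3) = 17.03 g/mol
mass = n × M = 2.8 × 17.03 = 47.68 g

47.68 g


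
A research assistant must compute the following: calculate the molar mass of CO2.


M(CO2) = 1×12.01 + 2×16.0
= 12.01 + 32.0
= 44.01 g/mol

44.01 g/mol


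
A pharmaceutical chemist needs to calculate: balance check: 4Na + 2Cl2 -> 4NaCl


Equation: 4Na + 2Cl2 -> 4NaCl
Check atoms: Cl: 4=4, Na: 4=4
Balanced

Yes, balanced


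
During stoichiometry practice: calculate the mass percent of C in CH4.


M(CH4) = 1×12.01 + 4×1.008 = 16.042 g/mol
Mass of C = 1 × 12.01 = 12.01 g/mol
% C = 12.01/16.042 × 100 = 74.87%

74.87%


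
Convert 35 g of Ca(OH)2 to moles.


M(Ca(OH)2) = 74.1 g/mol
n = mass/M = 35/74.1 = 0.4723 mol

0.4723 mol


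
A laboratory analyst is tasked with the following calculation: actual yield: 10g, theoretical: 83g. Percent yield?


% yield = actual/theoretical × 100
= 10/83 × 100
= 12.05%

12.05%


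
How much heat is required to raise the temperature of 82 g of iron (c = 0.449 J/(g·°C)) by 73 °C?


q = mcΔT = 82 × 0.449 × 73
= 2687.71 J

2687.71 J


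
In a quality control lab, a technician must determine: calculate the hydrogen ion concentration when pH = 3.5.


[H+] = 10^(-pH) = 10^(-3.5)
= 3.16×10^-4 M

3.16×10^-4 M


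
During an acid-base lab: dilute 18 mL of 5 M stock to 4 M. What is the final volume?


C1V1 = C2V2
5 × 18 = 4 × V2
V2 = 90/4 = 22.5 mL

22.5 mL


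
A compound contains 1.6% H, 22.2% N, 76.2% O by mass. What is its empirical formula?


Assume 100 g sample. Moles of each element:
  H: 1.6/1.008 = 1.587 mol
  N: 22.2/14.01 = 1.585 mol
  O: 76.2/16.0 = 4.763 mol
Divide by smallest (1.585):
  H: 1.587/1.585 = 1.0
  N: 1.585/1.585 = 1.0
  O: 4.763/1.585 = 3.01
Empirical formula: HNO3

HNO3


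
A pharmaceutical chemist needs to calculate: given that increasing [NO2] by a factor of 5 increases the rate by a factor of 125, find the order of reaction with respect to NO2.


rate ∝ [NO2]^n
5^n = 125 → n = 3
Order in NO2: 3

3


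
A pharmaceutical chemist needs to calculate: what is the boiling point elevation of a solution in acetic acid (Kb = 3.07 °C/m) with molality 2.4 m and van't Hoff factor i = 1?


ΔTb = Kb × m × i
= 3.07 × 2.4 × 1
= 7.368 °C

7.368 °C


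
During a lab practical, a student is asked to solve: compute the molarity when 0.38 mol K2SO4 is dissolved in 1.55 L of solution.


M = n/V = 0.38/1.55 = 0.245 mol/L

0.245 M


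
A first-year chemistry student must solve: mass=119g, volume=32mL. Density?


ρ = mass/volume
= 119/32
= 3.719 g/mL

3.719 g/mL


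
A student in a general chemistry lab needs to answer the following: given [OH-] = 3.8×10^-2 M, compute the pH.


pOH = -log10([OH-]) = -log10(3.8×10^-2)
= 2 - log10(3.8) = 1.42
pH = 14 - pOH = 14 - 1.42 = 12.58

12.58


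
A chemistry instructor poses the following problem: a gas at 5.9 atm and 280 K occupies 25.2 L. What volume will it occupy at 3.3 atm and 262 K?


P1V1/T1 = P2V2/T2
V2 = P1V1T2/(T1P2)
= 5.9×25.2×262/(280×3.3)
= 42.158 L

42.158 L


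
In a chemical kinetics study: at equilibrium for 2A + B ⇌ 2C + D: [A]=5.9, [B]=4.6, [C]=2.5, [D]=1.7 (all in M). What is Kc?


Kc = [C]^2[D]/([A]^2[B])
= (2.5^2 × 1.7^1)/(5.9^2 × 4.6^1)
= 10.625/160.126
= 0.06635

0.06635


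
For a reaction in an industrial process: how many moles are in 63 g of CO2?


M(CO2) = 44.01 g/mol
n = mass/M = 63/44.01 = 1.4315 mol

1.4315 mol


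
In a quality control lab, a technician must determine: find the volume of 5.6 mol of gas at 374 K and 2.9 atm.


PV = nRT  (R = 0.08206 L·atm/(mol·K))
V = nRT/P = 5.6×0.08206×374/2.9
= 59.264 L

59.264 L


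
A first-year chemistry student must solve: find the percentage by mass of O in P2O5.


M(P2O5) = 2×30.97 + 5×16.0 = 141.94 g/mol
Mass of O = 5 × 16.0 = 80.00 g/mol
% O = 80.00/141.94 × 100 = 56.36%

56.36%


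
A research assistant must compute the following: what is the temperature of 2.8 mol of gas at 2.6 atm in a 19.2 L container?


PV = nRT  (R = 0.08206 L·atm/(mol·K))
T = PV/(nR) = 2.6×19.2/(2.8×0.08206)
= 49.92/0.229768
= 217.26 K

217.26 K


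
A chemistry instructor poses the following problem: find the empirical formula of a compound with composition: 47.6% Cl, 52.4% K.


Assume 100 g sample. Moles of each element:
  Cl: 47.6/35.45 = 1.343 mol
  K: 52.4/39.1 = 1.34 mol
Divide by smallest (1.34):
  Cl: 1.343/1.34 = 1.0
  K: 1.34/1.34 = 1.0
Empirical formula: KCl

KCl


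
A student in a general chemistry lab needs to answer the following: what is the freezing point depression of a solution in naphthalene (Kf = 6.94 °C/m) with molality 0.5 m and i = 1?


ΔTf = Kf × m × i
= 6.94 × 0.5 × 1
= 3.47 °C

3.47 °C


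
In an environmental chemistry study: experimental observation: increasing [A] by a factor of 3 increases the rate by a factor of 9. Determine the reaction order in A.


rate ∝ [A]^n
3^n = 9 → n = 2
Order in A: 2

2


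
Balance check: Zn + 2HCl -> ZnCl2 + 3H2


Equation: Zn + 2HCl -> ZnCl2 + 3H2
Check atoms: Cl: 2=2, H: 2≠6, Zn: 1=1
Not balanced

No, not balanced


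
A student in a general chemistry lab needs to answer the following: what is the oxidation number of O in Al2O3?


O is usually -2
Oxidation number: -2

-2


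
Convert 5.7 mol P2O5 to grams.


M(P2O5) = 141.94 g/mol
mass = n × M = 5.7 × 141.94 = 809.06 g

809.06 g


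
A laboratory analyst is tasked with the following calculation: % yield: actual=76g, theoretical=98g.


% yield = actual/theoretical × 100
= 76/98 × 100
= 77.55%

77.55%


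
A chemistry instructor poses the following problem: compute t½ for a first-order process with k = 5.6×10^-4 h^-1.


t½ = ln2/k = 0.693147/(5.6×10^-4 h^-1)
= 1238 h

1238 h


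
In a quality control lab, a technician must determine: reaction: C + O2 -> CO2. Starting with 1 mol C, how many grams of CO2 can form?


Mole ratio CO2:C = 1:1
n(CO2) = 1 × 1/1 = 1.000 mol
mass = 1.000 × 44.01 = 44.01 g

44.01 g


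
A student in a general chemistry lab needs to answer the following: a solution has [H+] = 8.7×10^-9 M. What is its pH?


pH = -log10([H+]) = -log10(8.7×10^-9)
= 9 - log10(8.7)
= 9 - 0.94
= 8.06

8.06


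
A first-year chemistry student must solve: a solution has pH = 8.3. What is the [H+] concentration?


[H+] = 10^(-pH) = 10^(-8.3)
= 5.01×10^-9 M

5.01×10^-9 M


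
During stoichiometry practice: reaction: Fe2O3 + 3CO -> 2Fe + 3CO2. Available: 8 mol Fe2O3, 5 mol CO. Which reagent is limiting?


Mole ratio available / coefficient:
  Fe2O3: 8/1 = 8.000
  CO: 5/3 = 1.667
Smaller ratio is limiting.

CO


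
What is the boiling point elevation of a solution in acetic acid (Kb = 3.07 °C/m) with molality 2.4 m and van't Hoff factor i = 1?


ΔTb = Kb × m × i
= 3.07 × 2.4 × 1
= 7.368 °C

7.368 °C


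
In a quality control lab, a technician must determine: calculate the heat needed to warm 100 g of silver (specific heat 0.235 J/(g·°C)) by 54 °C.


q = mcΔT = 100 × 0.235 × 54
= 1269.00 J

1269.00 J


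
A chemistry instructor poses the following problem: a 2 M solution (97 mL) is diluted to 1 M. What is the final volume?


C1V1 = C2V2
2 × 97 = 1 × V2
V2 = 194/1 = 194.0 mL

194.0 mL


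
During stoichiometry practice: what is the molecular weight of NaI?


M(NaI) = 1×22.99 + 1×126.9
= 22.99 + 126.9
= 149.89 g/mol

149.89 g/mol


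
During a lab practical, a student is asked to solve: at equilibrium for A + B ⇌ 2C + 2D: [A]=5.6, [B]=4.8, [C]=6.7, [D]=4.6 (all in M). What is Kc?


Kc = [C]^2[D]^2/([A][B])
= (6.7^2 × 4.6^2)/(5.6^1 × 4.8^1)
= 949.8724/26.88
= 35.34

35.34


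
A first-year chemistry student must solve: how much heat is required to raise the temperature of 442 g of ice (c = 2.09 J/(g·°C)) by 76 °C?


q = mcΔT = 442 × 2.09 × 76
= 70207.28 J

70207.28 J


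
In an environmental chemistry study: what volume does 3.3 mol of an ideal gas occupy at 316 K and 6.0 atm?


PV = nRT  (R = 0.08206 L·atm/(mol·K))
V = nRT/P = 3.3×0.08206×316/6.0
= 14.262 L

14.262 L


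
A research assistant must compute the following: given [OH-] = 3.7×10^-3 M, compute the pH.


pOH = -log10([OH-]) = -log10(3.7×10^-3)
= 3 - log10(3.7) = 2.43
pH = 14 - pOH = 14 - 2.43 = 11.57

11.57


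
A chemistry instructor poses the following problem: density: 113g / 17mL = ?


ρ = mass/volume
= 113/17
= 6.647 g/mL

6.647 g/mL


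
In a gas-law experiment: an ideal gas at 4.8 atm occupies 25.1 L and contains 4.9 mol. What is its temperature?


PV = nRT  (R = 0.08206 L·atm/(mol·K))
T = PV/(nR) = 4.8×25.1/(4.9×0.08206)
= 120.48/0.402094
= 299.63 K

299.63 K


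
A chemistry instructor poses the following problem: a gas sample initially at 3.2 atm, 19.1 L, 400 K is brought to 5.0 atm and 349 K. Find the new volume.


P1V1/T1 = P2V2/T2
V2 = P1V1T2/(T1P2)
= 3.2×19.1×349/(400×5.0)
= 10.665 L

10.665 L


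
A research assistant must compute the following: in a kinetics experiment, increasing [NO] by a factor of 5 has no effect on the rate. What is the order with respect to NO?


rate ∝ [NO]^n
rate ∝ [NO]^0
Order in NO: 0

0


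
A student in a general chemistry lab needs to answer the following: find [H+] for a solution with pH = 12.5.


[H+] = 10^(-pH) = 10^(-12.5)
= 3.16×10^-13 M

3.16×10^-13 M


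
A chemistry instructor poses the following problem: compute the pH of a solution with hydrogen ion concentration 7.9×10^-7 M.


pH = -log10([H+]) = -log10(7.9×10^-7)
= 7 - log10(7.9)
= 7 - 0.9
= 6.1

6.1


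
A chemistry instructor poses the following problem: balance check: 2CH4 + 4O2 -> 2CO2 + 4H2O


Equation: 2CH4 + 4O2 -> 2CO2 + 4H2O
Check atoms: C: 2=2, H: 8=8, O: 8=8
Balanced

Yes, balanced


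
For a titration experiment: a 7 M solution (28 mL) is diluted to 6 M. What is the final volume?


C1V1 = C2V2
7 × 28 = 6 × V2
V2 = 196/6 = 32.67 mL

32.67 mL


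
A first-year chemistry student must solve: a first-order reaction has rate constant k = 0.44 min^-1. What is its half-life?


t½ = ln2/k = 0.693147/(0.44 min^-1)
= 1.575 min

1.575 min


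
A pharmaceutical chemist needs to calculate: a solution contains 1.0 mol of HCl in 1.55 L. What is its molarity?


M = n/V = 1.0/1.55 = 0.645 mol/L

0.645 M


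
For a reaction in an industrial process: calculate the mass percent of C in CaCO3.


M(CaCO3) = 1×40.08 + 1×12.01 + 3×16.0 = 100.09 g/mol
Mass of C = 1 × 12.01 = 12.01 g/mol
% C = 12.01/100.09 × 100 = 12.00%

12.00%


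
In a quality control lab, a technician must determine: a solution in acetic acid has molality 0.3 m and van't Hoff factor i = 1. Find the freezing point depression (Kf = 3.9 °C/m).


ΔTf = Kf × m × i
= 3.9 × 0.3 × 1
= 1.17 °C

1.17 °C


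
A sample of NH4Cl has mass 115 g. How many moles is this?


M(NH4Cl) = 53.49 g/mol
n = mass/M = 115/53.49 = 2.1499 mol

2.1499 mol


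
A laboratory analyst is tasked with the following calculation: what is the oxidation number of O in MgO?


O is usually -2
Oxidation number: -2

-2


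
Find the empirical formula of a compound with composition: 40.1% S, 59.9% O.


Assume 100 g sample. Moles of each element:
  S: 40.1/32.07 = 1.25 mol
  O: 59.9/16.0 = 3.744 mol
Divide by smallest (1.25):
  S: 1.25/1.25 = 1.0
  O: 3.744/1.25 = 3.0
Empirical formula: SO3

SO3


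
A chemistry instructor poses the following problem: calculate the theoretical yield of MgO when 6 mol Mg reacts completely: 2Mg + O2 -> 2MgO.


Mole ratio MgO:Mg = 2:2
n(MgO) = 6 × 2/2 = 6.000 mol
mass = 6.000 × 40.31 = 241.86 g

241.86 g


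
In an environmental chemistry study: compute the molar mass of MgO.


M(MgO) = 1×24.31 + 1×16.0
= 24.31 + 16.0
= 40.31 g/mol

40.31 g/mol


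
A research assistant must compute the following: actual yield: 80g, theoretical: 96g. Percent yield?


% yield = actual/theoretical × 100
= 80/96 × 100
= 83.33%

83.33%


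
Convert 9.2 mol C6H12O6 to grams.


M(C6H12O6) = 180.16 g/mol
mass = n × M = 9.2 × 180.16 = 1657.47 g

1657.47 g


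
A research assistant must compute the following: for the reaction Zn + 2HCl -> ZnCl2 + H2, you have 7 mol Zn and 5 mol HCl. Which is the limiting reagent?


Mole ratio available / coefficient:
  Zn: 7/1 = 7.000
  HCl: 5/2 = 2.500
Smaller ratio is limiting.

HCl


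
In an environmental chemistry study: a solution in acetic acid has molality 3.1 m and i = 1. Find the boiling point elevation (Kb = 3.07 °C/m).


ΔTb = Kb × m × i
= 3.07 × 3.1 × 1
= 9.517 °C

9.517 °C


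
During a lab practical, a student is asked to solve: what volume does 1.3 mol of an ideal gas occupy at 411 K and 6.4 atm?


PV = nRT  (R = 0.08206 L·atm/(mol·K))
V = nRT/P = 1.3×0.08206×411/6.4
= 6.851 L

6.851 L


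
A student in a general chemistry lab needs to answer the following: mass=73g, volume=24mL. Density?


ρ = mass/volume
= 73/24
= 3.042 g/mL

3.042 g/mL


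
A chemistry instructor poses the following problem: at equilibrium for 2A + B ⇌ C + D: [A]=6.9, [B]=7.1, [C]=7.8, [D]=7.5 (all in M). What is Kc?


Kc = [C][D]/([A]^2[B])
= (7.8^1 × 7.5^1)/(6.9^2 × 7.1^1)
= 58.5/338.031
= 0.1731

0.1731


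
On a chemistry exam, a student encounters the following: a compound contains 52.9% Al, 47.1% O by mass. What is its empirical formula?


Assume 100 g sample. Moles of each element:
  Al: 52.9/26.98 = 1.961 mol
  O: 47.1/16.0 = 2.944 mol
Divide by smallest (1.961):
  Al: 1.961/1.961 = 1.0
  O: 2.944/1.961 = 1.5
Multiply all ratios by 2 to obtain whole numbers.
Empirical formula: Al2O3

Al2O3


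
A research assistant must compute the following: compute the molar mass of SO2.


M(SO2) = 1×32.07 + 2×16.0
= 32.07 + 32.0
= 64.07 g/mol

64.07 g/mol


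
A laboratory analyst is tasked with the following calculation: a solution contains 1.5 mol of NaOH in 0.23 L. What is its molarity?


M = n/V = 1.5/0.23 = 6.522 mol/L

6.522 M


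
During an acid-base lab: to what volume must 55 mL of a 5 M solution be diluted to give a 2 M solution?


C1V1 = C2V2
5 × 55 = 2 × V2
V2 = 275/2 = 137.5 mL

137.5 mL


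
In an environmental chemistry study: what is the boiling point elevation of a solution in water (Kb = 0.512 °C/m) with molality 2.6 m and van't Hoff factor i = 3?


ΔTb = Kb × m × i
= 0.512 × 2.6 × 3
= 3.9936 °C

3.9936 °C


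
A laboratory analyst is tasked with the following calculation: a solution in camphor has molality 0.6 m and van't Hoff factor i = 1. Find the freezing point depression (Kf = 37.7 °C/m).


ΔTf = Kf × m × i
= 37.7 × 0.6 × 1
= 22.62 °C

22.62 °C


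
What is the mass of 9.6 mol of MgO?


M(MgO) = 40.31 g/mol
mass = n × M = 9.6 × 40.31 = 386.98 g

386.98 g


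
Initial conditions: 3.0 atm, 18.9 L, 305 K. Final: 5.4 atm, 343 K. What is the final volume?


P1V1/T1 = P2V2/T2
V2 = P1V1T2/(T1P2)
= 3.0×18.9×343/(305×5.4)
= 11.808 L

11.808 L


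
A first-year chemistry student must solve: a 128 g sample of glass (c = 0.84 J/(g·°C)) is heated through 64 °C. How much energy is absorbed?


q = mcΔT = 128 × 0.84 × 64
= 6881.28 J

6881.28 J


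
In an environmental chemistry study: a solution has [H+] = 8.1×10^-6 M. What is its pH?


pH = -log10([H+]) = -log10(8.1×10^-6)
= 6 - log10(8.1)
= 6 - 0.91
= 5.09

5.09


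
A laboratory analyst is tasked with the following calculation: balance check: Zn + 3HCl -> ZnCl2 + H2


Equation: Zn + 3HCl -> ZnCl2 + H2
Check atoms: Cl: 3≠2, H: 3≠2, Zn: 1=1
Not balanced

No, not balanced


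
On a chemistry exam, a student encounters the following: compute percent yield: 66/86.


% yield = actual/theoretical × 100
= 66/86 × 100
= 76.74%

76.74%


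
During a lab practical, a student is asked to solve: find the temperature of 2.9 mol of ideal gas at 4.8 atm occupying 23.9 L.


PV = nRT  (R = 0.08206 L·atm/(mol·K))
T = PV/(nR) = 4.8×23.9/(2.9×0.08206)
= 114.72/0.237974
= 482.07 K

482.07 K


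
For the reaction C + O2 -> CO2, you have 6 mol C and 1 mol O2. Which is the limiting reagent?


Mole ratio available / coefficient:
  C: 6/1 = 6.000
  O2: 1/1 = 1.000
Smaller ratio is limiting.

O2


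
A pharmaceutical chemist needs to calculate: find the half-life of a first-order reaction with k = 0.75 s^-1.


t½ = ln2/k = 0.693147/(0.75 s^-1)
= 0.9242 s

0.9242 s


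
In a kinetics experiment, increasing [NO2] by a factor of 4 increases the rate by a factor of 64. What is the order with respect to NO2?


rate ∝ [NO2]^n
4^n = 64 → n = 3
Order in NO2: 3

3


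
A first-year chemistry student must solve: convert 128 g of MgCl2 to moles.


M(MgCl2) = 95.21 g/mol
n = mass/M = 128/95.21 = 1.3444 mol

1.3444 mol


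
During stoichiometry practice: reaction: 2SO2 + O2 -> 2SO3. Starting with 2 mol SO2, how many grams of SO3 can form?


Mole ratio SO3:SO2 = 2:2
n(SO3) = 2 × 2/2 = 2.000 mol
mass = 2.000 × 80.07 = 160.14 g

160.14 g


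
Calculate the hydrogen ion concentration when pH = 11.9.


[H+] = 10^(-pH) = 10^(-11.9)
= 1.26×10^-12 M

1.26×10^-12 M


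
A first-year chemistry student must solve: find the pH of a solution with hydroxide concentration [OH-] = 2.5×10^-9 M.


pOH = -log10([OH-]) = -log10(2.5×10^-9)
= 9 - log10(2.5) = 8.6
pH = 14 - pOH = 14 - 8.6 = 5.4

5.4


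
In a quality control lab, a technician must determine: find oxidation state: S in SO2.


x + 2(-2) = 0, so x = +4
Oxidation number: +4

+4


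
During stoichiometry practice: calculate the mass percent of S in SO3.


M(SO3) = 1×32.07 + 3×16.0 = 80.07 g/mol
Mass of S = 1 × 32.07 = 32.07 g/mol
% S = 32.07/80.07 × 100 = 40.05%

40.05%


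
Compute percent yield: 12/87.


% yield = actual/theoretical × 100
= 12/87 × 100
= 13.79%

13.79%


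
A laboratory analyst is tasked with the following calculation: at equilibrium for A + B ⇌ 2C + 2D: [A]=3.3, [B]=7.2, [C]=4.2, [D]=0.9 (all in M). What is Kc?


Kc = [C]^2[D]^2/([A][B])
= (4.2^2 × 0.9^2)/(3.3^1 × 7.2^1)
= 14.2884/23.76
= 0.6014

0.6014


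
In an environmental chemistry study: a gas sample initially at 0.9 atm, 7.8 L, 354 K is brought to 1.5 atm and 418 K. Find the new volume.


P1V1/T1 = P2V2/T2
V2 = P1V1T2/(T1P2)
= 0.9×7.8×418/(354×1.5)
= 5.526 L

5.526 L


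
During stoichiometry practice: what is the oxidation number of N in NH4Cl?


x + 4(+1) + (-1) = 0, so x = -3
Oxidation number: -3

-3


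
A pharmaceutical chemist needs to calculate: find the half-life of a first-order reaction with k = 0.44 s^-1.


t½ = ln2/k = 0.693147/(0.44 s^-1)
= 1.575 s

1.575 s


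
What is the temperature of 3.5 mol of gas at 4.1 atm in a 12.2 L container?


PV = nRT  (R = 0.08206 L·atm/(mol·K))
T = PV/(nR) = 4.1×12.2/(3.5×0.08206)
= 50.02/0.287210
= 174.16 K

174.16 K


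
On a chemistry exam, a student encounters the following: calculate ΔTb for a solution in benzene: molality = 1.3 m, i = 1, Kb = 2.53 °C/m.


ΔTb = Kb × m × i
= 2.53 × 1.3 × 1
= 3.289 °C

3.289 °C


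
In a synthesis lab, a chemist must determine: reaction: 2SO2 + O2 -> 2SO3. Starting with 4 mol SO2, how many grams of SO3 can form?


Mole ratio SO3:SO2 = 2:2
n(SO3) = 4 × 2/2 = 4.000 mol
mass = 4.000 × 80.07 = 320.28 g

320.28 g


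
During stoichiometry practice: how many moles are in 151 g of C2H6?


M(C2H6) = 30.07 g/mol
n = mass/M = 151/30.07 = 5.0216 mol

5.0216 mol


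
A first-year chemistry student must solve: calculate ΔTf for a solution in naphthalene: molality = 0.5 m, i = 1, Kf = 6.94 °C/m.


ΔTf = Kf × m × i
= 6.94 × 0.5 × 1
= 3.47 °C

3.47 °C


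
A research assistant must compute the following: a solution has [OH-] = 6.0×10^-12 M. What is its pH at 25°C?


pOH = -log10([OH-]) = -log10(6.0×10^-12)
= 12 - log10(6.0) = 11.22
pH = 14 - pOH = 14 - 11.22 = 2.78

2.78


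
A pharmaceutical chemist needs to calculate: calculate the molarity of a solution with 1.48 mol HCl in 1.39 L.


M = n/V = 1.48/1.39 = 1.065 mol/L

1.065 M


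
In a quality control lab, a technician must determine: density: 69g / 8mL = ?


ρ = mass/volume
= 69/8
= 8.625 g/mL

8.625 g/mL


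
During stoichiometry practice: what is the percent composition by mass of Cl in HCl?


M(HCl) = 1×1.008 + 1×35.45 = 36.458 g/mol
Mass of Cl = 1 × 35.45 = 35.45 g/mol
% Cl = 35.45/36.458 × 100 = 97.24%

97.24%


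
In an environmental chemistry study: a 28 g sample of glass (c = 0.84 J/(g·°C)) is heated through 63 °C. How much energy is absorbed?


q = mcΔT = 28 × 0.84 × 63
= 1481.76 J

1481.76 J


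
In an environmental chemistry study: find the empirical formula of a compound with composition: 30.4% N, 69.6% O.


Assume 100 g sample. Moles of each element:
  N: 30.4/14.01 = 2.17 mol
  O: 69.6/16.0 = 4.35 mol
Divide by smallest (2.17):
  N: 2.17/2.17 = 1.0
  O: 4.35/2.17 = 2.0
Empirical formula: NO2

NO2
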